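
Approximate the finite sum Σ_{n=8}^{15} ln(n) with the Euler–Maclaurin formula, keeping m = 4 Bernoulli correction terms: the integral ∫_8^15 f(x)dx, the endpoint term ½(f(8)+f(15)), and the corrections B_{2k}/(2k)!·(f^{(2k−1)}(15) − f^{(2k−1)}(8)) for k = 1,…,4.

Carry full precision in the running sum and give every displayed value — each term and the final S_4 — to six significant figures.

S_4 ≈ 19.3741

The integral term ∫_8^15 ln(x) dx = 16.9852.
Endpoint term: (f(8) + f(15))/2 = (2.07944 + 2.70805)/2 = 2.39375.
So far: 19.3790.
k=1: B_{2}/(2)! × [f^{(1)}(15) − f^{(1)}(8)] = 1/12 × (0.0666667 − 0.125000) = -0.00486111.
Partial sum through k=1: 19.3741.
k=2: B_{4}/(4)! × [f^{(3)}(15) − f^{(3)}(8)] = −1/720 × (0.000592593 − 0.00390625) = 4.60230e-06.
Partial sum through k=2: 19.3741.
k=3: B_{6}/(6)! × [f^{(5)}(15) − f^{(5)}(8)] = 1/30240 × (3.16049e-05 − 0.000732422) = -2.31752e-08.
Partial sum through k=3: 19.3741.
k=4: B_{8}/(8)! × [f^{(7)}(15) − f^{(7)}(8)] = −1/1209600 × (4.21399e-06 − 0.000343323) = 2.80348e-10.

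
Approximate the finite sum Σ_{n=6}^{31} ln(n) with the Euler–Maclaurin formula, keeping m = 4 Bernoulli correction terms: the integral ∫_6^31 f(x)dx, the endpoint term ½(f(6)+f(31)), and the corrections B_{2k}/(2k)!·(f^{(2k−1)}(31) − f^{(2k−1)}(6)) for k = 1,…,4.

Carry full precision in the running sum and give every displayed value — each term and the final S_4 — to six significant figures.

∫_6^31 ln(x) dx evaluates to 70.7030.
½[f(6) + f(31)] = ½[1.79176 + 3.43399] = 2.61287.
Running total after boundary: 73.3159.
Correction k=1: B_{2}/2! · (f^{(1)}(31) − f^{(1)}(6)) = 1/12 · (0.0322581 − 0.166667) = -0.0112007.
After k=1: 73.3047.
Correction k=2: B_{4}/4! · (f^{(3)}(31) − f^{(3)}(6)) = −1/720 · (6.71344e-05 − 0.00925926) = 1.27668e-05.
After k=2: 73.3047.
Correction k=3: B_{6}/6! · (f^{(5)}(31) − f^{(5)}(6)) = 1/30240 · (8.38306e-07 − 0.00308642) = -1.02036e-07.
After k=3: 73.3047.
Correction k=4: B_{8}/8! · (f^{(7)}(31) − f^{(7)}(6)) = −1/1209600 · (2.61698e-08 − 0.00257202) = 2.12631e-09.

S_4 ≈ 73.3047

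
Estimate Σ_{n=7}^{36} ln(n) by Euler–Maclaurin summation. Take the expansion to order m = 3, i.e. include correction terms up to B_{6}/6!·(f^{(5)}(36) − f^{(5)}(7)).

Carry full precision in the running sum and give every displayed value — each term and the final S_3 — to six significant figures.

Integral: ∫_7^36 ln(x) dx = 86.3853.
Endpoint term: (f(7) + f(36))/2 = (1.94591 + 3.58352)/2 = 2.76471.
Integral + boundary = 89.1500.
Order-1 term: 1/12 · (0.0277778 − 0.142857) = -0.00958995.
Partial sum through k=1: 89.1404.
Order-2 term: −1/720 · (4.28669e-05 − 0.00583090) = 8.03894e-06.
Partial sum through k=2: 89.1404.
Order-3 term: 1/30240 · (3.96916e-07 − 0.00142798) = -4.72083e-08.

S_3 ≈ 89.1404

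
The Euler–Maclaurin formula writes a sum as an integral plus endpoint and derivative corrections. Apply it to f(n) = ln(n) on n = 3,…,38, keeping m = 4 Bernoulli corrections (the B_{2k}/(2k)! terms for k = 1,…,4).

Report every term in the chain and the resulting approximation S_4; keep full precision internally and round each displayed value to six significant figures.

∫_3^38 ln(x) dx evaluates to 99.9324.
Endpoint term: (f(3) + f(38))/2 = (1.09861 + 3.63759)/2 = 2.36810.
Integral + boundary = 102.301.
Correction k=1: B_{2}/2! · (f^{(1)}(38) − f^{(1)}(3)) = 1/12 · (0.0263158 − 0.333333) = -0.0255848.
After k=1: 102.275.
Correction k=2: B_{4}/4! · (f^{(3)}(38) − f^{(3)}(3)) = −1/720 · (3.64485e-05 − 0.0740741) = 0.000102830.
After k=2: 102.275.
Correction k=3: B_{6}/6! · (f^{(5)}(38) − f^{(5)}(3)) = 1/30240 · (3.02896e-07 − 0.0987654) = -3.26604e-06.
After k=3: 102.275.
Correction k=4: B_{8}/8! · (f^{(7)}(38) − f^{(7)}(3)) = −1/1209600 · (6.29285e-09 − 0.329218) = 2.72171e-07.

S_4 ≈ 102.275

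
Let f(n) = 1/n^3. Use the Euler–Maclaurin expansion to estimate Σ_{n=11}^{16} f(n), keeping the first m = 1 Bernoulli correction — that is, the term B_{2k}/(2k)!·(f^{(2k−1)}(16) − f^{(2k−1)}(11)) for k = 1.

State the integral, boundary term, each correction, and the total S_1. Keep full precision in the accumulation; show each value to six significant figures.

S_1 ≈ 0.00269009

The integral term ∫_11^16 1/x^3 dx = 0.00217911.
Endpoint term: (f(11) + f(16))/2 = (0.000751315 + 0.000244141)/2 = 0.000497728.
So far: 0.00267683.
k=1: B_{2}/(2)! × [f^{(1)}(16) − f^{(1)}(11)] = 1/12 × (-4.57764e-05 − (-0.000204904)) = 1.32606e-05.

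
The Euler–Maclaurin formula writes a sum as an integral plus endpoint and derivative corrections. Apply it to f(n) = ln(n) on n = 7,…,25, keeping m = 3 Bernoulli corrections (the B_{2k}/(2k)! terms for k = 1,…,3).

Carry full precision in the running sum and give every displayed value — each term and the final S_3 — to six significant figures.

S_3 ≈ 51.4244

∫_7^25 ln(x) dx evaluates to 48.8505.
½[f(7) + f(25)] = ½[1.94591 + 3.21888] = 2.58239.
So far: 51.4329.
Order-1 term: 1/12 · (0.0400000 − 0.142857) = -0.00857143.
After k=1: 51.4243.
Order-2 term: −1/720 · (0.000128000 − 0.00583090) = 7.92070e-06.
After k=2: 51.4244.
Order-3 term: 1/30240 · (2.45760e-06 − 0.00142798) = -4.71402e-08.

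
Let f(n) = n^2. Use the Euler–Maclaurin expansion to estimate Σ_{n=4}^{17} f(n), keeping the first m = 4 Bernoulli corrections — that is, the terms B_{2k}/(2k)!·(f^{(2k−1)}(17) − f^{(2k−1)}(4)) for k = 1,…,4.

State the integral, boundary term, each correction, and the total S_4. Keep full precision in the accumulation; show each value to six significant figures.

S_4 ≈ 1771.00

Integral: ∫_4^17 x^2 dx = 1616.33.
Boundary: ½(f(4) + f(17)) = ½(16.0000 + 289.000) = 152.500.
Running total after boundary: 1768.83.
k=1: B_{2}/(2)! × [f^{(1)}(17) − f^{(1)}(4)] = 1/12 × (34.0000 − 8.00000) = 2.16667.
After k=1: 1771.00.
k=2: B_{4}/(4)! × [f^{(3)}(17) − f^{(3)}(4)] = −1/720 × (0.00000 − 0.00000) = 0.00000.
After k=2: 1771.00.
k=3: B_{6}/(6)! × [f^{(5)}(17) − f^{(5)}(4)] = 1/30240 × (0.00000 − 0.00000) = 0.00000.
After k=3: 1771.00.
k=4: B_{8}/(8)! × [f^{(7)}(17) − f^{(7)}(4)] = −1/1209600 × (0.00000 − 0.00000) = 0.00000.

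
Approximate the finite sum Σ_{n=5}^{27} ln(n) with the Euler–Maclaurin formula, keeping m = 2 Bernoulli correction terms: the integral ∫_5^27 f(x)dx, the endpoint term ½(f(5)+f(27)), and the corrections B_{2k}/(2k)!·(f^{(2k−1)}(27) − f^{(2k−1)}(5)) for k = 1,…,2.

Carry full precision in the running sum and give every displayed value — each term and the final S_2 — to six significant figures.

Integral: ∫_5^27 ln(x) dx = 58.9404.
Endpoint term: (f(5) + f(27))/2 = (1.60944 + 3.29584)/2 = 2.45264.
So far: 61.3930.
Correction k=1: B_{2}/2! · (f^{(1)}(27) − f^{(1)}(5)) = 1/12 · (0.0370370 − 0.200000) = -0.0135802.
Partial sum through k=1: 61.3795.
Correction k=2: B_{4}/4! · (f^{(3)}(27) − f^{(3)}(5)) = −1/720 · (0.000101611 − 0.0160000) = 2.20811e-05.

S_2 ≈ 61.3795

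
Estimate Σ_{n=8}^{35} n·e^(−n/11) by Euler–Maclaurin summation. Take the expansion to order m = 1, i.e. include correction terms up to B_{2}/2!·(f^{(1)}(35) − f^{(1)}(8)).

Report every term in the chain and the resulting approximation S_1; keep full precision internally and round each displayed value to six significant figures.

S_1 ≈ 82.6307

The integral term ∫_8^35 x·e^(−x/11) dx = 79.9899.
½[f(8) + f(35)] = ½[3.86580 + 1.45285] = 2.65933.
So far: 82.6493.
Order-1 term: 1/12 · (-0.0905675 − 0.131789) = -0.0185297.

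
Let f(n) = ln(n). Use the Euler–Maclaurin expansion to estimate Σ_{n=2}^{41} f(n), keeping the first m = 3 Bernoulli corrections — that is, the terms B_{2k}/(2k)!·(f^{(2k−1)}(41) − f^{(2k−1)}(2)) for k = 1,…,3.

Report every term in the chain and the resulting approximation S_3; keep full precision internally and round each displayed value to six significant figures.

The integral term ∫_2^41 ln(x) dx = 111.870.
Endpoint term: (f(2) + f(41))/2 = (0.693147 + 3.71357)/2 = 2.20336.
Integral + boundary = 114.074.
k=1: B_{2}/(2)! × [f^{(1)}(41) − f^{(1)}(2)] = 1/12 × (0.0243902 − 0.500000) = -0.0396341.
Running total after k=1: 114.034.
k=2: B_{4}/(4)! × [f^{(3)}(41) − f^{(3)}(2)] = −1/720 × (2.90187e-05 − 0.250000) = 0.000347182.
Running total after k=2: 114.034.
k=3: B_{6}/(6)! × [f^{(5)}(41) − f^{(5)}(2)] = 1/30240 × (2.07153e-07 − 0.750000) = -2.48016e-05.

S_3 ≈ 114.034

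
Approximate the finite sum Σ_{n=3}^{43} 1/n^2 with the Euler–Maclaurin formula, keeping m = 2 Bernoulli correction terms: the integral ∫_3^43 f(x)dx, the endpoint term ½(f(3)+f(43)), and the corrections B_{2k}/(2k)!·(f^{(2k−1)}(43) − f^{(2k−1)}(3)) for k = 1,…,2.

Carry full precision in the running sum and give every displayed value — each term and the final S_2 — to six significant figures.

S_2 ≈ 0.371937

The integral term ∫_3^43 1/x^2 dx = 0.310078.
Boundary: ½(f(3) + f(43)) = ½(0.111111 + 0.000540833) = 0.0558260.
Integral + boundary = 0.365903.
k=1: B_{2}/(2)! × [f^{(1)}(43) − f^{(1)}(3)] = 1/12 × (-2.51550e-05 − (-0.0740741)) = 0.00617074.
After k=1: 0.372074.
k=2: B_{4}/(4)! × [f^{(3)}(43) − f^{(3)}(3)] = −1/720 × (-1.63256e-07 − (-0.0987654)) = -0.000137174.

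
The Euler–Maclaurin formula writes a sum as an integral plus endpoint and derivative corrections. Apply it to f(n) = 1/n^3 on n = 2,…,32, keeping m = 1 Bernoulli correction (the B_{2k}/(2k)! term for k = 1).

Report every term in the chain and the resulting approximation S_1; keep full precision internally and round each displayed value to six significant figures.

S_1 ≈ 0.202652

The integral term ∫_2^32 1/x^3 dx = 0.124512.
½[f(2) + f(32)] = ½[0.125000 + 3.05176e-05] = 0.0625153.
So far: 0.187027.
Correction k=1: B_{2}/2! · (f^{(1)}(32) − f^{(1)}(2)) = 1/12 · (-2.86102e-06 − (-0.187500)) = 0.0156248.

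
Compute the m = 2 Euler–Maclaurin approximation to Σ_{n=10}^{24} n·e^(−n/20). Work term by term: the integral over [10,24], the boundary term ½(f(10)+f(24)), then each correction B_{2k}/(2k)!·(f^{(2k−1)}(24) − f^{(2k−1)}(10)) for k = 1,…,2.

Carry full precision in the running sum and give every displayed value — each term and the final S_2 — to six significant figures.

S_2 ≈ 105.484

The integral term ∫_10^24 x·e^(−x/20) dx = 98.8675.
Boundary: ½(f(10) + f(24)) = ½(6.06531 + 7.22866) = 6.64698.
Integral + boundary = 105.514.
Correction k=1: B_{2}/2! · (f^{(1)}(24) − f^{(1)}(10)) = 1/12 · (-0.0602388 − 0.303265) = -0.0302920.
Running total after k=1: 105.484.
Correction k=2: B_{4}/4! · (f^{(3)}(24) − f^{(3)}(10)) = −1/720 · (0.00135537 − 0.00379082) = 3.38256e-06.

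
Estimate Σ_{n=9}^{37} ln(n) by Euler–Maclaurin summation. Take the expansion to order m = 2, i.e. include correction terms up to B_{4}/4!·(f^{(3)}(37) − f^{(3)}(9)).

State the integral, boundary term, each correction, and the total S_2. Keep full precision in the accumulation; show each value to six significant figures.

Integral: ∫_9^37 ln(x) dx = 85.8289.
½[f(9) + f(37)] = ½[2.19722 + 3.61092] = 2.90407.
Running total after boundary: 88.7330.
Order-1 term: 1/12 · (0.0270270 − 0.111111) = -0.00700701.
Running total after k=1: 88.7260.
Order-2 term: −1/720 · (3.94843e-05 − 0.00274348) = 3.75556e-06.

S_2 ≈ 88.7260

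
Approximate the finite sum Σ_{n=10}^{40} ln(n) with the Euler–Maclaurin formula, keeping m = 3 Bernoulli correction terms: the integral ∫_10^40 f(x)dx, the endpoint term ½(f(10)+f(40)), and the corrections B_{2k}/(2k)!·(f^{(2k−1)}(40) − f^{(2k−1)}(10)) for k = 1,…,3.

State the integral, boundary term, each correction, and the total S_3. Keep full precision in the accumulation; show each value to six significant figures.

S_3 ≈ 97.5188

The integral term ∫_10^40 ln(x) dx = 94.5293.
Boundary: ½(f(10) + f(40)) = ½(2.30259 + 3.68888) = 2.99573.
Running total after boundary: 97.5251.
Order-1 term: 1/12 · (0.0250000 − 0.100000) = -0.00625000.
Partial sum through k=1: 97.5188.
Order-2 term: −1/720 · (3.12500e-05 − 0.00200000) = 2.73437e-06.
Partial sum through k=2: 97.5188.
Order-3 term: 1/30240 · (2.34375e-07 − 0.000240000) = -7.92876e-09.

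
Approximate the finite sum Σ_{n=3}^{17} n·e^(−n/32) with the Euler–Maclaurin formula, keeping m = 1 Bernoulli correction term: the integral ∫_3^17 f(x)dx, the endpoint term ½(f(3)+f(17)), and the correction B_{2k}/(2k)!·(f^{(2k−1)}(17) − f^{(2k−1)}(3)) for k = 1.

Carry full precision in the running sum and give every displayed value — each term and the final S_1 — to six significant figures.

S_1 ≈ 104.309

∫_3^17 x·e^(−x/32) dx evaluates to 97.9920.
½[f(3) + f(17)] = ½[2.73153 + 9.99378] = 6.36266.
So far: 104.355.
Correction k=1: B_{2}/2! · (f^{(1)}(17) − f^{(1)}(3)) = 1/12 · (0.275564 − 0.825150) = -0.0457988.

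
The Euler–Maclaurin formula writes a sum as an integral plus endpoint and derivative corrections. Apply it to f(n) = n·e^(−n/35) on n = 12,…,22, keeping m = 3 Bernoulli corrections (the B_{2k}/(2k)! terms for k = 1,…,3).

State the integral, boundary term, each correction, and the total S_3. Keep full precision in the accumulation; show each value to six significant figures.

The integral term ∫_12^22 x·e^(−x/35) dx = 103.482.
Endpoint term: (f(12) + f(22))/2 = (8.51688 + 11.7338)/2 = 10.1253.
Running total after boundary: 113.607.
Order-1 term: 1/12 · (0.198103 − 0.466400) = -0.0223581.
After k=1: 113.585.
Order-2 term: −1/720 · (0.00103250 − 0.00153949) = 7.04162e-07.
After k=2: 113.585.
Order-3 term: 1/30240 · (1.55370e-06 − 2.20265e-06) = -2.14603e-11.

S_3 ≈ 113.585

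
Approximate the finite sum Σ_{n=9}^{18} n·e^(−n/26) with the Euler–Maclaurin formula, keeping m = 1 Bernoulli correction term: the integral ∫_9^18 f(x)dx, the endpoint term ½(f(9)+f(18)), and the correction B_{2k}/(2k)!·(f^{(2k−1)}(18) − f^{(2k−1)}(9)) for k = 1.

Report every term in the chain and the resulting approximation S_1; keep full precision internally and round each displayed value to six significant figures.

S_1 ≈ 78.9183

Integral: ∫_9^18 x·e^(−x/26) dx = 71.2569.
½[f(9) + f(18)] = ½[6.36663 + 9.00756] = 7.68710.
So far: 78.9440.
k=1: B_{2}/(2)! × [f^{(1)}(18) − f^{(1)}(9)] = 1/12 × (0.153975 − 0.462533) = -0.0257131.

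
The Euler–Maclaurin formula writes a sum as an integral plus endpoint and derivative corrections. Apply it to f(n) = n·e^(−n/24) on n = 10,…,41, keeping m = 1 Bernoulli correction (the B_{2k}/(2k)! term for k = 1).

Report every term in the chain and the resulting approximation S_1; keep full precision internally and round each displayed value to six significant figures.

The integral term ∫_10^41 x·e^(−x/24) dx = 255.319.
½[f(10) + f(41)] = ½[6.59241 + 7.42787] = 7.01014.
Integral + boundary = 262.329.
k=1: B_{2}/(2)! × [f^{(1)}(41) − f^{(1)}(10)] = 1/12 × (-0.128327 − 0.384557) = -0.0427403.

S_1 ≈ 262.286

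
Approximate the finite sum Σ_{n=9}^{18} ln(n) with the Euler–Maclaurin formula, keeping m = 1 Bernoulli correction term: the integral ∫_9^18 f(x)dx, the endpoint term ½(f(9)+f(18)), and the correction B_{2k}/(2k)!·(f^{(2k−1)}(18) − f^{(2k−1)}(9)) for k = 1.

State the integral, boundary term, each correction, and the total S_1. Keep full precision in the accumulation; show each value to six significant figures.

S_1 ≈ 25.7908

∫_9^18 ln(x) dx evaluates to 23.2517.
½[f(9) + f(18)] = ½[2.19722 + 2.89037] = 2.54380.
Running total after boundary: 25.7955.
k=1: B_{2}/(2)! × [f^{(1)}(18) − f^{(1)}(9)] = 1/12 × (0.0555556 − 0.111111) = -0.00462963.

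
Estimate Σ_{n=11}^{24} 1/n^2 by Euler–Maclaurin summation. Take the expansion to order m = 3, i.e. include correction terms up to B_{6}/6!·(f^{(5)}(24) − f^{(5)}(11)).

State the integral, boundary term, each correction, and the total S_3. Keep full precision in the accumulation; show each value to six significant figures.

S_3 ≈ 0.0543557

The integral term ∫_11^24 1/x^2 dx = 0.0492424.
Endpoint term: (f(11) + f(24))/2 = (0.00826446 + 0.00173611)/2 = 0.00500029.
Running total after boundary: 0.0542427.
Order-1 term: 1/12 · (-0.000144676 − (-0.00150263)) = 0.000113163.
Partial sum through k=1: 0.0543559.
Order-2 term: −1/720 · (-3.01408e-06 − (-0.000149021)) = -2.02788e-07.
Partial sum through k=2: 0.0543557.
Order-3 term: 1/30240 · (-1.56983e-07 − (-3.69474e-05)) = 1.21661e-09.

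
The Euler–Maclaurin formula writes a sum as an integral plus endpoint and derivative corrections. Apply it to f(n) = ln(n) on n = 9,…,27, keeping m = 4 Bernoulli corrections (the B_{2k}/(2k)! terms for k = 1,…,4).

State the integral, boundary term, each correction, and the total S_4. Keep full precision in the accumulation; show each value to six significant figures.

S_4 ≈ 53.9529

Integral: ∫_9^27 ln(x) dx = 51.2126.
½[f(9) + f(27)] = ½[2.19722 + 3.29584] = 2.74653.
Integral + boundary = 53.9591.
Order-1 term: 1/12 · (0.0370370 − 0.111111) = -0.00617284.
Partial sum through k=1: 53.9529.
Order-2 term: −1/720 · (0.000101611 − 0.00274348) = 3.66927e-06.
Partial sum through k=2: 53.9529.
Order-3 term: 1/30240 · (1.67260e-06 − 0.000406442) = -1.33852e-08.
Partial sum through k=3: 53.9529.
Order-4 term: −1/1209600 · (6.88313e-08 − 0.000150534) = 1.24393e-10.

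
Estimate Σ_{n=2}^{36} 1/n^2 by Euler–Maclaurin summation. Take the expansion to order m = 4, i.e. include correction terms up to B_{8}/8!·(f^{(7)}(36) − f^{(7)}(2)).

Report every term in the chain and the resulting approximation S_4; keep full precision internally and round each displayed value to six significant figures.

∫_2^36 1/x^2 dx evaluates to 0.472222.
Endpoint term: (f(2) + f(36))/2 = (0.250000 + 0.000771605)/2 = 0.125386.
So far: 0.597608.
k=1: B_{2}/(2)! × [f^{(1)}(36) − f^{(1)}(2)] = 1/12 × (-4.28669e-05 − (-0.250000)) = 0.0208298.
After k=1: 0.618438.
k=2: B_{4}/(4)! × [f^{(3)}(36) − f^{(3)}(2)] = −1/720 × (-3.96916e-07 − (-0.750000)) = -0.00104167.
After k=2: 0.617396.
k=3: B_{6}/(6)! × [f^{(5)}(36) − f^{(5)}(2)] = 1/30240 × (-9.18787e-09 − (-5.62500)) = 0.000186012.
After k=3: 0.617582.
k=4: B_{8}/(8)! × [f^{(7)}(36) − f^{(7)}(2)] = −1/1209600 × (-3.97007e-10 − (-78.7500)) = -6.51042e-05.

S_4 ≈ 0.617517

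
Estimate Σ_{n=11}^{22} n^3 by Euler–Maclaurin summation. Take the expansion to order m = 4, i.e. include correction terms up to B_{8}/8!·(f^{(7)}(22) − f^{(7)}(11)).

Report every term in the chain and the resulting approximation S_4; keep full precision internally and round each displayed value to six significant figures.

Integral: ∫_11^22 x^3 dx = 54903.8.
Boundary: ½(f(11) + f(22)) = ½(1331.00 + 10648.0) = 5989.50.
Running total after boundary: 60893.2.
Order-1 term: 1/12 · (1452.00 − 363.000) = 90.7500.
After k=1: 60984.0.
Order-2 term: −1/720 · (6.00000 − 6.00000) = 0.00000.
After k=2: 60984.0.
Order-3 term: 1/30240 · (0.00000 − 0.00000) = 0.00000.
After k=3: 60984.0.
Order-4 term: −1/1209600 · (0.00000 − 0.00000) = 0.00000.

S_4 ≈ 60984.0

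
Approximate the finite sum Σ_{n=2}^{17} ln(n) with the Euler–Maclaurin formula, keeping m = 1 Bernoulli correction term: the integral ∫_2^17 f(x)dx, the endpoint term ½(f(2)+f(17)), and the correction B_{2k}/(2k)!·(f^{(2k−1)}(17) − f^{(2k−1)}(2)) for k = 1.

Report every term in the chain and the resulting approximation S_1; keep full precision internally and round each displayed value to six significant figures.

S_1 ≈ 33.5047

∫_2^17 ln(x) dx evaluates to 31.7783.
½[f(2) + f(17)] = ½[0.693147 + 2.83321] = 1.76318.
Running total after boundary: 33.5415.
Order-1 term: 1/12 · (0.0588235 − 0.500000) = -0.0367647.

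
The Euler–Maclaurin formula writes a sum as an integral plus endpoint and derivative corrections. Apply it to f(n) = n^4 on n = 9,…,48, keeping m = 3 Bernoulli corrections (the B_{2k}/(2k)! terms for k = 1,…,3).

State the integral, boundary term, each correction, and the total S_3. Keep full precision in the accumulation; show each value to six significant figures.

Integral: ∫_9^48 x^4 dx = 5.09490e+07.
½[f(9) + f(48)] = ½[6561.00 + 5.30842e+06] = 2.65749e+06.
So far: 5.36065e+07.
Correction k=1: B_{2}/2! · (f^{(1)}(48) − f^{(1)}(9)) = 1/12 · (442368 − 2916.00) = 36621.0.
Running total after k=1: 5.36431e+07.
Correction k=2: B_{4}/4! · (f^{(3)}(48) − f^{(3)}(9)) = −1/720 · (1152.00 − 216.000) = -1.30000.
Running total after k=2: 5.36431e+07.
Correction k=3: B_{6}/6! · (f^{(5)}(48) − f^{(5)}(9)) = 1/30240 · (0.00000 − 0.00000) = 0.00000.

S_3 ≈ 5.36431e+07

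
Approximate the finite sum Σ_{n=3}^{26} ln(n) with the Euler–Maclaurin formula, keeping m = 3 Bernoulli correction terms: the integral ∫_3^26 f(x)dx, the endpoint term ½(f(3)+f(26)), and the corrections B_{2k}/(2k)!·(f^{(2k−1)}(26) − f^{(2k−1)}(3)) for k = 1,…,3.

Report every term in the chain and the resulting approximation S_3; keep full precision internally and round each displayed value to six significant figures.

S_3 ≈ 60.5686

The integral term ∫_3^26 ln(x) dx = 58.4147.
½[f(3) + f(26)] = ½[1.09861 + 3.25810] = 2.17835.
Running total after boundary: 60.5930.
k=1: B_{2}/(2)! × [f^{(1)}(26) − f^{(1)}(3)] = 1/12 × (0.0384615 − 0.333333) = -0.0245726.
Running total after k=1: 60.5685.
k=2: B_{4}/(4)! × [f^{(3)}(26) − f^{(3)}(3)] = −1/720 × (0.000113792 − 0.0740741) = 0.000102723.
Running total after k=2: 60.5686.
k=3: B_{6}/(6)! × [f^{(5)}(26) − f^{(5)}(3)] = 1/30240 × (2.01997e-06 − 0.0987654) = -3.26599e-06.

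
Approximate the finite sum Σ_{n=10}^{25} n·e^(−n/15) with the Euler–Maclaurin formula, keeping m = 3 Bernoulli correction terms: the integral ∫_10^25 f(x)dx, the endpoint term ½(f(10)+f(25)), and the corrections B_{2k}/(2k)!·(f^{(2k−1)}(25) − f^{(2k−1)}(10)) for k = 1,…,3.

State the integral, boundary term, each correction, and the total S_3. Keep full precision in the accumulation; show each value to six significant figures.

Integral: ∫_10^25 x·e^(−x/15) dx = 79.2061.
Boundary: ½(f(10) + f(25)) = ½(5.13417 + 4.72189) = 4.92803.
So far: 84.1341.
Correction k=1: B_{2}/2! · (f^{(1)}(25) − f^{(1)}(10)) = 1/12 · (-0.125917 − 0.171139) = -0.0247547.
Partial sum through k=1: 84.1093.
Correction k=2: B_{4}/4! · (f^{(3)}(25) − f^{(3)}(10)) = −1/720 · (0.00111926 − 0.00532433) = 5.84037e-06.
Partial sum through k=2: 84.1093.
Correction k=3: B_{6}/6! · (f^{(5)}(25) − f^{(5)}(10)) = 1/30240 · (1.24363e-05 − 4.39468e-05) = -1.04202e-09.

S_3 ≈ 84.1093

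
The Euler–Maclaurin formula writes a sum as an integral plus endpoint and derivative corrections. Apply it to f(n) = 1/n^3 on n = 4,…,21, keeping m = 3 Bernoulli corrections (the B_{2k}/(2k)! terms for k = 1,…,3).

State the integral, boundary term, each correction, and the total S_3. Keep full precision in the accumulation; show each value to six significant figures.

S_3 ≈ 0.0389389

Integral: ∫_4^21 1/x^3 dx = 0.0301162.
Endpoint term: (f(4) + f(21))/2 = (0.0156250 + 0.000107980)/2 = 0.00786649.
Integral + boundary = 0.0379827.
Correction k=1: B_{2}/2! · (f^{(1)}(21) − f^{(1)}(4)) = 1/12 · (-1.54257e-05 − (-0.0117188)) = 0.000975277.
After k=1: 0.0389580.
Correction k=2: B_{4}/4! · (f^{(3)}(21) − f^{(3)}(4)) = −1/720 · (-6.99577e-07 − (-0.0146484)) = -2.03441e-05.
After k=2: 0.0389376.
Correction k=3: B_{6}/6! · (f^{(5)}(21) − f^{(5)}(4)) = 1/30240 · (-6.66264e-08 − (-0.0384521)) = 1.27156e-06.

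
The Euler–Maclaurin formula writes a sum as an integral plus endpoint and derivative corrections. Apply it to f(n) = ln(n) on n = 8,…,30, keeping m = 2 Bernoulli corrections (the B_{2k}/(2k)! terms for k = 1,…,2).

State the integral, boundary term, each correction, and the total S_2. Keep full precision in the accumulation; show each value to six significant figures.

S_2 ≈ 66.1331

The integral term ∫_8^30 ln(x) dx = 63.4004.
Boundary: ½(f(8) + f(30)) = ½(2.07944 + 3.40120) = 2.74032.
So far: 66.1407.
k=1: B_{2}/(2)! × [f^{(1)}(30) − f^{(1)}(8)] = 1/12 × (0.0333333 − 0.125000) = -0.00763889.
After k=1: 66.1331.
k=2: B_{4}/(4)! × [f^{(3)}(30) − f^{(3)}(8)] = −1/720 × (7.40741e-05 − 0.00390625) = 5.32247e-06.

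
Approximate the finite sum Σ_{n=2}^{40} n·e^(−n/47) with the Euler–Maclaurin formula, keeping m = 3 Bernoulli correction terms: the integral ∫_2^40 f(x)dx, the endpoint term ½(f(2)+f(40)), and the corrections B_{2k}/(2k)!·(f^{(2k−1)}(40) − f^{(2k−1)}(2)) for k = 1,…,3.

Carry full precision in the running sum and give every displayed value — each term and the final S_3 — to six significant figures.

∫_2^40 x·e^(−x/47) dx evaluates to 461.214.
Boundary: ½(f(2) + f(40)) = ½(1.91668 + 17.0784) = 9.49755.
Running total after boundary: 470.712.
Order-1 term: 1/12 · (0.0635899 − 0.917559) = -0.0711641.
Partial sum through k=1: 470.641.
Order-2 term: −1/720 · (0.000415351 − 0.00128304) = 1.20513e-06.
Partial sum through k=2: 470.641.
Order-3 term: 1/30240 · (3.63022e-07 − 9.73612e-07) = -2.01915e-11.

S_3 ≈ 470.641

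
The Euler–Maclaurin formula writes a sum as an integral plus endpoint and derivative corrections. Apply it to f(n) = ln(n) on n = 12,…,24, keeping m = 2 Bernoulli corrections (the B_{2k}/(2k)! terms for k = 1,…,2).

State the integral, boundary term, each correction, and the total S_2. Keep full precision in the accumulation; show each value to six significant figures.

The integral term ∫_12^24 ln(x) dx = 34.4544.
Boundary: ½(f(12) + f(24)) = ½(2.48491 + 3.17805) = 2.83148.
Integral + boundary = 37.2859.
k=1: B_{2}/(2)! × [f^{(1)}(24) − f^{(1)}(12)] = 1/12 × (0.0416667 − 0.0833333) = -0.00347222.
Partial sum through k=1: 37.2824.
k=2: B_{4}/(4)! × [f^{(3)}(24) − f^{(3)}(12)] = −1/720 × (0.000144676 − 0.00115741) = 1.40657e-06.

S_2 ≈ 37.2824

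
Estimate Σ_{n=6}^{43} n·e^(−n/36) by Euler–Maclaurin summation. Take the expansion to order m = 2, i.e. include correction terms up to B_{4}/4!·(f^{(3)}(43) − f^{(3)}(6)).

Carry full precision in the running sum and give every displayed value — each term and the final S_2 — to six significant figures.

Integral: ∫_6^43 x·e^(−x/36) dx = 418.512.
Endpoint term: (f(6) + f(43))/2 = (5.07889 + 13.0235)/2 = 9.05120.
Integral + boundary = 427.563.
Correction k=1: B_{2}/2! · (f^{(1)}(43) − f^{(1)}(6)) = 1/12 · (-0.0588918 − 0.705401) = -0.0636911.
Running total after k=1: 427.499.
Correction k=2: B_{4}/4! · (f^{(3)}(43) − f^{(3)}(6)) = −1/720 · (0.000421954 − 0.00185059) = 1.98422e-06.

S_2 ≈ 427.499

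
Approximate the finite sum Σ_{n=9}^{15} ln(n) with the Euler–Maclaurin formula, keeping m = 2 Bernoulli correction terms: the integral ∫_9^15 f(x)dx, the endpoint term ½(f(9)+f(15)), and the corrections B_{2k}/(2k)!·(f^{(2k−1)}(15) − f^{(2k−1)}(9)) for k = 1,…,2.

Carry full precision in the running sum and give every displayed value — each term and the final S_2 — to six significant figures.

S_2 ≈ 17.2947

The integral term ∫_9^15 ln(x) dx = 14.8457.
Endpoint term: (f(9) + f(15))/2 = (2.19722 + 2.70805)/2 = 2.45264.
So far: 17.2984.
Order-1 term: 1/12 · (0.0666667 − 0.111111) = -0.00370370.
After k=1: 17.2947.
Order-2 term: −1/720 · (0.000592593 − 0.00274348) = 2.98735e-06.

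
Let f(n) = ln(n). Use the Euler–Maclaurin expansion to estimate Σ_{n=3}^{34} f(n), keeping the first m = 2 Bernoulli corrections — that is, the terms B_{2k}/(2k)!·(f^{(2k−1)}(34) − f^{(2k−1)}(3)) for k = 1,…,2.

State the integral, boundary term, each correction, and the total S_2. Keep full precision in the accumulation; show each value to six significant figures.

∫_3^34 ln(x) dx evaluates to 85.6004.
Boundary: ½(f(3) + f(34)) = ½(1.09861 + 3.52636) = 2.31249.
Running total after boundary: 87.9129.
Order-1 term: 1/12 · (0.0294118 − 0.333333) = -0.0253268.
Running total after k=1: 87.8876.
Order-2 term: −1/720 · (5.08854e-05 − 0.0740741) = 0.000102810.

S_2 ≈ 87.8877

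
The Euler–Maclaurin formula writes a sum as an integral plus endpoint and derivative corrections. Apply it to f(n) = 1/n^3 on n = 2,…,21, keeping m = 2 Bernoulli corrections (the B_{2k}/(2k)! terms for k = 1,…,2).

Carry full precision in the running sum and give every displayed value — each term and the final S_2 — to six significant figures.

∫_2^21 1/x^3 dx evaluates to 0.123866.
Boundary: ½(f(2) + f(21)) = ½(0.125000 + 0.000107980) = 0.0625540.
Running total after boundary: 0.186420.
Correction k=1: B_{2}/2! · (f^{(1)}(21) − f^{(1)}(2)) = 1/12 · (-1.54257e-05 − (-0.187500)) = 0.0156237.
After k=1: 0.202044.
Correction k=2: B_{4}/4! · (f^{(3)}(21) − f^{(3)}(2)) = −1/720 · (-6.99577e-07 − (-0.937500)) = -0.00130208.

S_2 ≈ 0.200742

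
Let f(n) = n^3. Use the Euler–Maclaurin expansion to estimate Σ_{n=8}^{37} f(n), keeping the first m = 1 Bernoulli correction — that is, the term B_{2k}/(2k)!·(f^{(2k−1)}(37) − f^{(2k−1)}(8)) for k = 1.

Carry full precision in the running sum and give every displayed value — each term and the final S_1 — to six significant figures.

∫_8^37 x^3 dx evaluates to 467516.
Boundary: ½(f(8) + f(37)) = ½(512.000 + 50653.0) = 25582.5.
Running total after boundary: 493099.
k=1: B_{2}/(2)! × [f^{(1)}(37) − f^{(1)}(8)] = 1/12 × (4107.00 − 192.000) = 326.250.

S_1 ≈ 493425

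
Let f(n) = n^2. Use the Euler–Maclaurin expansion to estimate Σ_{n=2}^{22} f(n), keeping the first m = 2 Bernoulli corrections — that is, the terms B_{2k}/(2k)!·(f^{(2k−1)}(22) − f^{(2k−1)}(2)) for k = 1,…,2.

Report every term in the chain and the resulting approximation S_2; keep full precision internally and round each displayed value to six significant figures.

The integral term ∫_2^22 x^2 dx = 3546.67.
Endpoint term: (f(2) + f(22))/2 = (4.00000 + 484.000)/2 = 244.000.
So far: 3790.67.
k=1: B_{2}/(2)! × [f^{(1)}(22) − f^{(1)}(2)] = 1/12 × (44.0000 − 4.00000) = 3.33333.
Running total after k=1: 3794.00.
k=2: B_{4}/(4)! × [f^{(3)}(22) − f^{(3)}(2)] = −1/720 × (0.00000 − 0.00000) = 0.00000.

S_2 ≈ 3794.00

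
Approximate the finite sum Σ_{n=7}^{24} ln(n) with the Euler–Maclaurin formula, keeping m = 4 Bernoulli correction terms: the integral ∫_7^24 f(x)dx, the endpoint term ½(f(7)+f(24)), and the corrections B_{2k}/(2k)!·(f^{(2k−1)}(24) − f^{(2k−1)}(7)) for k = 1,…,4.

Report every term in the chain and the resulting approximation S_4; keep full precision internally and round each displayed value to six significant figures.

The integral term ∫_7^24 ln(x) dx = 45.6519.
Boundary: ½(f(7) + f(24)) = ½(1.94591 + 3.17805) = 2.56198.
Integral + boundary = 48.2139.
Order-1 term: 1/12 · (0.0416667 − 0.142857) = -0.00843254.
After k=1: 48.2055.
Order-2 term: −1/720 · (0.000144676 − 0.00583090) = 7.89754e-06.
After k=2: 48.2055.
Order-3 term: 1/30240 · (3.01408e-06 − 0.00142798) = -4.71218e-08.
After k=3: 48.2055.
Order-4 term: −1/1209600 · (1.56983e-07 − 0.000874271) = 7.22647e-10.

S_4 ≈ 48.2055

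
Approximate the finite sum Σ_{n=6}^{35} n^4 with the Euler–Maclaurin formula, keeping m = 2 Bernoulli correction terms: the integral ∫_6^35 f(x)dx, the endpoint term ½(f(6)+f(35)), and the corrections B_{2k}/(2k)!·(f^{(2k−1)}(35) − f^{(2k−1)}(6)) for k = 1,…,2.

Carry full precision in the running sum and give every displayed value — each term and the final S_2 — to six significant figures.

∫_6^35 x^4 dx evaluates to 1.05028e+07.
Endpoint term: (f(6) + f(35))/2 = (1296.00 + 1.50062e+06)/2 = 750960.
Integral + boundary = 1.12538e+07.
k=1: B_{2}/(2)! × [f^{(1)}(35) − f^{(1)}(6)] = 1/12 × (171500 − 864.000) = 14219.7.
Partial sum through k=1: 1.12680e+07.
k=2: B_{4}/(4)! × [f^{(3)}(35) − f^{(3)}(6)] = −1/720 × (840.000 − 144.000) = -0.966667.

S_2 ≈ 1.12680e+07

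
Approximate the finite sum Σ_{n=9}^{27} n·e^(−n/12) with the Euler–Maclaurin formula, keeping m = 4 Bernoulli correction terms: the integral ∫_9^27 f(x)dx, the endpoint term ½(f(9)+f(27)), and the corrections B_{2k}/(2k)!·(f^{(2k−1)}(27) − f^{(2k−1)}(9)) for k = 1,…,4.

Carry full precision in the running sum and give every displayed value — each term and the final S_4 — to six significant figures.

S_4 ≈ 73.2373

The integral term ∫_9^27 x·e^(−x/12) dx = 69.7095.
½[f(9) + f(27)] = ½[4.25130 + 2.84578] = 3.54854.
Integral + boundary = 73.2581.
k=1: B_{2}/(2)! × [f^{(1)}(27) − f^{(1)}(9)] = 1/12 × (-0.131749 − 0.118092) = -0.0208201.
After k=1: 73.2373.
k=2: B_{4}/(4)! × [f^{(3)}(27) − f^{(3)}(9)] = −1/720 × (0.000548954 − 0.00738073) = 9.48857e-06.
After k=2: 73.2373.
k=3: B_{6}/(6)! × [f^{(5)}(27) − f^{(5)}(9)] = 1/30240 × (1.39780e-05 − 9.68151e-05) = -2.73932e-09.
After k=3: 73.2373.
k=4: B_{8}/(8)! × [f^{(7)}(27) − f^{(7)}(9)] = −1/1209600 × (1.67665e-07 − 9.88716e-07) = 6.78779e-13.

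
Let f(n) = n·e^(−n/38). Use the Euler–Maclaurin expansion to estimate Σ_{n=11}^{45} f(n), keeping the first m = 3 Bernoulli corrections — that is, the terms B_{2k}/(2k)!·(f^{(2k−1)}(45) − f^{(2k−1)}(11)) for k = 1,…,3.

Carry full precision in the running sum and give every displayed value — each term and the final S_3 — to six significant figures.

∫_11^45 x·e^(−x/38) dx evaluates to 428.915.
Endpoint term: (f(11) + f(45))/2 = (8.23523 + 13.7694)/2 = 11.0023.
So far: 439.918.
Correction k=1: B_{2}/2! · (f^{(1)}(45) − f^{(1)}(11)) = 1/12 · (-0.0563661 − 0.531941) = -0.0490256.
Running total after k=1: 439.869.
Correction k=2: B_{4}/4! · (f^{(3)}(45) − f^{(3)}(11)) = −1/720 · (0.000384771 − 0.00140530) = 1.41740e-06.
Running total after k=2: 439.869.
Correction k=3: B_{6}/6! · (f^{(5)}(45) − f^{(5)}(11)) = 1/30240 · (5.59956e-07 − 1.69129e-06) = -3.74119e-11.

S_3 ≈ 439.869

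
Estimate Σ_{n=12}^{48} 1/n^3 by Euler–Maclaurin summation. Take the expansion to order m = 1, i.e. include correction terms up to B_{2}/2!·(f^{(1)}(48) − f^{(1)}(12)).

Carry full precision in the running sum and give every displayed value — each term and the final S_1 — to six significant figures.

S_1 ≈ 0.00356109

Integral: ∫_12^48 1/x^3 dx = 0.00325521.
½[f(12) + f(48)] = ½[0.000578704 + 9.04225e-06] = 0.000293873.
Integral + boundary = 0.00354908.
k=1: B_{2}/(2)! × [f^{(1)}(48) − f^{(1)}(12)] = 1/12 × (-5.65140e-07 − (-0.000144676)) = 1.20092e-05.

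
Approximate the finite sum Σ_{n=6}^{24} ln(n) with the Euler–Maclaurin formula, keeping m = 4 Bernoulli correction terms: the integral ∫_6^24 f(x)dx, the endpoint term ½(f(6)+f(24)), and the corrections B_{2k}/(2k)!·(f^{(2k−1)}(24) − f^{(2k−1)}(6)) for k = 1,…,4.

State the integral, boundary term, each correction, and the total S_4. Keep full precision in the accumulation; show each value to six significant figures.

S_4 ≈ 49.9972

Integral: ∫_6^24 ln(x) dx = 47.5227.
½[f(6) + f(24)] = ½[1.79176 + 3.17805] = 2.48491.
Running total after boundary: 50.0076.
Order-1 term: 1/12 · (0.0416667 − 0.166667) = -0.0104167.
After k=1: 49.9972.
Order-2 term: −1/720 · (0.000144676 − 0.00925926) = 1.26591e-05.
After k=2: 49.9972.
Order-3 term: 1/30240 · (3.01408e-06 − 0.00308642) = -1.01964e-07.
After k=3: 49.9972.
Order-4 term: −1/1209600 · (1.56983e-07 − 0.00257202) = 2.12621e-09.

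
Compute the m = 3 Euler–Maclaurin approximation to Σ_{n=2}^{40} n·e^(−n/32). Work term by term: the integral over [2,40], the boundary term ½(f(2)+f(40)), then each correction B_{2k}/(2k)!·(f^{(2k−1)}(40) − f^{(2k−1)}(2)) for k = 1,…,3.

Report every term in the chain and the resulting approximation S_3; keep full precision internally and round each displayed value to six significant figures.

S_3 ≈ 368.565

The integral term ∫_2^40 x·e^(−x/32) dx = 361.974.
½[f(2) + f(40)] = ½[1.87883 + 11.4602] = 6.66951.
So far: 368.644.
Order-1 term: 1/12 · (-0.0716262 − 0.880700) = -0.0793605.
Running total after k=1: 368.565.
Order-2 term: −1/720 · (0.000489632 − 0.00269485) = 3.06280e-06.
Running total after k=2: 368.565.
Order-3 term: 1/30240 · (1.02462e-06 − 4.42348e-06) = -1.12396e-10.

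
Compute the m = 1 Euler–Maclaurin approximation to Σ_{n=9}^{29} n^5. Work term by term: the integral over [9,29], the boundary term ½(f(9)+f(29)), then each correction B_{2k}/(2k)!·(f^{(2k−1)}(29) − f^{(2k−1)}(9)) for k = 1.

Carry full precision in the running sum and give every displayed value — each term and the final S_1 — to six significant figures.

The integral term ∫_9^29 x^5 dx = 9.90486e+07.
Boundary: ½(f(9) + f(29)) = ½(59049.0 + 2.05111e+07) = 1.02851e+07.
So far: 1.09334e+08.
k=1: B_{2}/(2)! × [f^{(1)}(29) − f^{(1)}(9)] = 1/12 × (3.53640e+06 − 32805.0) = 291967.

S_1 ≈ 1.09626e+08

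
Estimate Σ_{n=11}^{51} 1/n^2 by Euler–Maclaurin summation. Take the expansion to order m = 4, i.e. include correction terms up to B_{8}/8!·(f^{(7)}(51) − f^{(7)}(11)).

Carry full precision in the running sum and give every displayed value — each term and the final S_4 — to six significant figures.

Integral: ∫_11^51 1/x^2 dx = 0.0713012.
½[f(11) + f(51)] = ½[0.00826446 + 0.000384468] = 0.00432447.
So far: 0.0756257.
Order-1 term: 1/12 · (-1.50772e-05 − (-0.00150263)) = 0.000123963.
Running total after k=1: 0.0757497.
Order-2 term: −1/720 · (-6.95601e-08 − (-0.000149021)) = -2.06877e-07.
Running total after k=2: 0.0757495.
Order-3 term: 1/30240 · (-8.02308e-10 − (-3.69474e-05)) = 1.22178e-09.
Running total after k=3: 0.0757495.
Order-4 term: −1/1209600 · (-1.72738e-11 − (-1.70996e-05)) = -1.41366e-11.

S_4 ≈ 0.0757495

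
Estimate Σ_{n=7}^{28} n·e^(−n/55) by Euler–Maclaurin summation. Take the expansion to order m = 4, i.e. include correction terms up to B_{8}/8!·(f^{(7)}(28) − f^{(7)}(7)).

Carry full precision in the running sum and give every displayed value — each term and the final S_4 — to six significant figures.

The integral term ∫_7^28 x·e^(−x/55) dx = 258.727.
Endpoint term: (f(7) + f(28))/2 = (6.16345 + 16.8292)/2 = 11.4963.
Running total after boundary: 270.224.
Order-1 term: 1/12 · (0.295057 − 0.768431) = -0.0394478.
Partial sum through k=1: 270.184.
Order-2 term: −1/720 · (0.000494922 − 0.000836171) = 4.73957e-07.
Partial sum through k=2: 270.184.
Order-3 term: 1/30240 · (2.94977e-07 − 4.68865e-07) = -5.75025e-12.
Partial sum through k=3: 270.184.
Order-4 term: −1/1209600 · (1.40940e-10 − 2.18615e-10) = 6.42152e-17.

S_4 ≈ 270.184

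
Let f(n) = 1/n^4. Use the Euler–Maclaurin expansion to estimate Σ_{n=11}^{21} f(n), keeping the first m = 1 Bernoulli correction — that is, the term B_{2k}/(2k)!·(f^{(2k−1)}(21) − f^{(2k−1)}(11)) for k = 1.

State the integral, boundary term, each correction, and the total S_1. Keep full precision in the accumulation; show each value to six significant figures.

S_1 ≈ 0.000253155

∫_11^21 1/x^4 dx evaluates to 0.000214445.
Endpoint term: (f(11) + f(21))/2 = (6.83013e-05 + 5.14189e-06)/2 = 3.67216e-05.
Integral + boundary = 0.000251167.
k=1: B_{2}/(2)! × [f^{(1)}(21) − f^{(1)}(11)] = 1/12 × (-9.79408e-07 − (-2.48369e-05)) = 1.98812e-06.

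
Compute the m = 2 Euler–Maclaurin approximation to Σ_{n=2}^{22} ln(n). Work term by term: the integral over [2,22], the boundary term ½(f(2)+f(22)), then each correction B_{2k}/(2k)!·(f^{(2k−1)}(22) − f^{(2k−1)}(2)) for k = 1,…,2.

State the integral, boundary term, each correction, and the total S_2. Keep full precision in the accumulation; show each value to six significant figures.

Integral: ∫_2^22 ln(x) dx = 46.6166.
½[f(2) + f(22)] = ½[0.693147 + 3.09104] = 1.89209.
So far: 48.5087.
Order-1 term: 1/12 · (0.0454545 − 0.500000) = -0.0378788.
Running total after k=1: 48.4709.
Order-2 term: −1/720 · (0.000187829 − 0.250000) = 0.000346961.

S_2 ≈ 48.4712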